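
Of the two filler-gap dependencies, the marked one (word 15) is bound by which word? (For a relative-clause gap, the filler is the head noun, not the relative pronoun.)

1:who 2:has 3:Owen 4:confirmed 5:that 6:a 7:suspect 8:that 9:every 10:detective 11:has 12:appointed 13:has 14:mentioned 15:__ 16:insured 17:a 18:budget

1

The marked gap is the subject of "insured".
Its filler is the fronted wh-phrase "who", at word 1.
(The other dependency links word 7 to a gap after word 12.)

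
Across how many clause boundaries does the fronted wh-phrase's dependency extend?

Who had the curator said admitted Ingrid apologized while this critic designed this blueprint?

1

"who" is extracted from the subject of "admitted".
Boundaries crossed, outermost first: [Ø] — 1 in total.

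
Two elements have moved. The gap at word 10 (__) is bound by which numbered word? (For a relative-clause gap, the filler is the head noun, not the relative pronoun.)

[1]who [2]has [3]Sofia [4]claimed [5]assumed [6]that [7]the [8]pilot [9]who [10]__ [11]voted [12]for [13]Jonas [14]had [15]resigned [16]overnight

8

The marked gap is inside the relative clause, the subject of "voted".
Its filler is the head noun "pilot" (via "who"), at word 8.
(The other dependency links word 1 to a gap after word 4.)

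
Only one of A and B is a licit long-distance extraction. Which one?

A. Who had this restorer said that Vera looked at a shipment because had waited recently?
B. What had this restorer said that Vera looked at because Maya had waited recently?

In A, the wh-phrase is extracted from inside an adjunct island (introduced by "because"), which blocks movement.
In B, the extraction path crosses only that-complement boundaries, which are transparent.
So B is grammatical.

B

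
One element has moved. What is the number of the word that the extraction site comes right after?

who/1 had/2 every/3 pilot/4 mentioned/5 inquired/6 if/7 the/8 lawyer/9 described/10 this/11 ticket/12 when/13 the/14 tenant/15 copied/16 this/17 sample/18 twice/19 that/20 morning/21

The displaced element is "who" (word 1).
It is linked across 1 clause boundary (Ø).
It functions as the subject of "inquired", so the gap sits immediately after word 5 ("mentioned").
Base order: Every pilot had mentioned that who inquired if the lawyer described this ticket when the tenant copied this sample twice that morning.

5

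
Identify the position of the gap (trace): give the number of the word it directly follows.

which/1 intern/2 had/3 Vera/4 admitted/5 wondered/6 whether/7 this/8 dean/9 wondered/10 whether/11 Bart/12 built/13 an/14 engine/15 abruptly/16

5

The displaced element is "which intern" (word 2).
It is linked across 1 clause boundary (Ø).
It functions as the subject of "wondered", so the gap sits immediately after word 5 ("admitted").
Base order: Vera had admitted that which intern wondered whether this dean wondered whether Bart built an engine abruptly.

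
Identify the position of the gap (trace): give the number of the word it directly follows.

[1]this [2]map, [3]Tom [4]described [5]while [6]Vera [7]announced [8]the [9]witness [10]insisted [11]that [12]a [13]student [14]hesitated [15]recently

4

The displaced element is "this map" (word 2).
It functions as the direct object of "described", so the gap sits immediately after word 4 ("described").
Base order: Tom described this map while Vera announced the witness insisted that a student hesitated recently.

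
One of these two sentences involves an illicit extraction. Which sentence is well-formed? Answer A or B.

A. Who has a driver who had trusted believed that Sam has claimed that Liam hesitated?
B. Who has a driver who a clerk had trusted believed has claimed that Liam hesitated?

In A, the wh-phrase is extracted from inside a complex-NP island (relative clause) (introduced by "who"), which blocks movement.
In B, the extraction path crosses only that-complement boundaries, which are transparent.
So B is grammatical.

B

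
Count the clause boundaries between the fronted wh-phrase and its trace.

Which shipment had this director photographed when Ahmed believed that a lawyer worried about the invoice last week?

"which shipment" originates inside the matrix clause — no clause boundary is crossed.

0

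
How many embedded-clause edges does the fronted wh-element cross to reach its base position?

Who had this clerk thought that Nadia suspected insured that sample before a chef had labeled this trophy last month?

"who" is extracted from the subject of "insured".
Boundaries crossed, outermost first: [that], [Ø] — 2 in total.

2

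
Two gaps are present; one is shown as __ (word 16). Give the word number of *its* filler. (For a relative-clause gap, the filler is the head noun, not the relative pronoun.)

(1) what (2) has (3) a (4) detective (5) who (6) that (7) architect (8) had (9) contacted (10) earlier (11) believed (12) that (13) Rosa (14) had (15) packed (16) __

The marked gap is the direct object of "packed".
Its filler is the fronted wh-phrase "what", at word 1.
(The other dependency links word 4 to a gap after word 9.)

1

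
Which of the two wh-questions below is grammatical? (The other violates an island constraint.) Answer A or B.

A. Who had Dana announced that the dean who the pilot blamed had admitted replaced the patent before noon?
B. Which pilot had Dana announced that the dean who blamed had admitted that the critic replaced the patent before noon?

In B, the wh-phrase is extracted from inside a complex-NP island (relative clause) (introduced by "who"), which blocks movement.
In A, the extraction path crosses only that-complement boundaries, which are transparent.
So A is grammatical.

A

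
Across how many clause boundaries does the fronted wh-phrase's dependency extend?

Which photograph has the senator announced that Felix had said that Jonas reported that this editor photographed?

3

"which photograph" is extracted from the object of "photographed".
Boundaries crossed, outermost first: [that], [that], [that] — 3 in total.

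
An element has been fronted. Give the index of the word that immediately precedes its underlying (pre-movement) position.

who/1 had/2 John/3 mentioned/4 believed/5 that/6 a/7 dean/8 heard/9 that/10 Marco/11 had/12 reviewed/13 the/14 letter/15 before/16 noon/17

The displaced element is "who" (word 1).
It is linked across 1 clause boundary (Ø).
It functions as the subject of "believed", so the gap sits immediately after word 4 ("mentioned").
Base order: John had mentioned who believed that a dean heard that Marco had reviewed the letter before noon.

4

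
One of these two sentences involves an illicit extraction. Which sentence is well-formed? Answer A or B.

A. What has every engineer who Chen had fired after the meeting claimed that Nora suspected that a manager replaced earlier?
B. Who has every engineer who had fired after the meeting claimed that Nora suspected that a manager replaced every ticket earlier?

A

In B, the wh-phrase is extracted from inside a complex-NP island (relative clause) (introduced by "who"), which blocks movement.
In A, the extraction path crosses only that-complement boundaries, which are transparent.
So A is grammatical.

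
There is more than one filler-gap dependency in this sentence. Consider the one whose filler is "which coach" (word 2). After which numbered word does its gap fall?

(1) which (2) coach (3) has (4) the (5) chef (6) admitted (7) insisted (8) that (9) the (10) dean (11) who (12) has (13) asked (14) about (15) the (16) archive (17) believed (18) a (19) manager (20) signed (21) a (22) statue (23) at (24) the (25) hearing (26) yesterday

6

The displaced element is "which coach" (word 2).
It is linked across 1 clause boundary (Ø).
It functions as the subject of "insisted", so the gap sits immediately after word 6 ("admitted").
Base order: The chef has admitted that which coach insisted that the dean who has asked about the archive believed a manager signed a statue at the hearing yesterday.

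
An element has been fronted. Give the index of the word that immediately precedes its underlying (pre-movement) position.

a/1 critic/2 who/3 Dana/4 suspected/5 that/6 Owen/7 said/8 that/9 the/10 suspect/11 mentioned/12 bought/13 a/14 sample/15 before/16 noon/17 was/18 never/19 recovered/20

12

The displaced element is "a critic" (word 2).
It is linked across 3 clause boundaries (that → that → Ø).
It functions as the subject of "bought", so the gap sits immediately after word 12 ("mentioned").
Base order: Dana suspected that Owen said that the suspect mentioned that a critic bought a sample before noon.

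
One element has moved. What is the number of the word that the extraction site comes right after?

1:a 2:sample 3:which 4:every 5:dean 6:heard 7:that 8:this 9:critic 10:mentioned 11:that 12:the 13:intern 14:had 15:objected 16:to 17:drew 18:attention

16

The displaced element is "a sample" (word 2).
It is linked across 2 clause boundaries (that → that).
It functions as the object of the preposition "to" of "objected", so the gap sits immediately after word 16 ("to").
Base order: Every dean heard that this critic mentioned that the intern had objected to a sample.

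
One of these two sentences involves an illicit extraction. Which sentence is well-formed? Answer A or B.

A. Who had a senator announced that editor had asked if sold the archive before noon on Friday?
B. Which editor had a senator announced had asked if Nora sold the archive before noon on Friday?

B

In A, the wh-phrase is extracted from inside a wh-island (introduced by "if"), which blocks movement.
In B, the extraction path crosses only that-complement boundaries, which are transparent.
So B is grammatical.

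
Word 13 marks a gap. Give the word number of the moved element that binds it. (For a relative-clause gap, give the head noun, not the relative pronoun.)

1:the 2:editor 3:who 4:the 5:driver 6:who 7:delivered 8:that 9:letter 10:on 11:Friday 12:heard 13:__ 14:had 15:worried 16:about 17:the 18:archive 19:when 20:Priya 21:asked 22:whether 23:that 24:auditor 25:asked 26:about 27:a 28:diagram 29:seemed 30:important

2

The gap at 13 is the subject of "worried", inside a relative clause.
The relative pronoun is "who" (word 3); it is bound by the head noun immediately before it.
Its filler is the head noun "editor", at word 2.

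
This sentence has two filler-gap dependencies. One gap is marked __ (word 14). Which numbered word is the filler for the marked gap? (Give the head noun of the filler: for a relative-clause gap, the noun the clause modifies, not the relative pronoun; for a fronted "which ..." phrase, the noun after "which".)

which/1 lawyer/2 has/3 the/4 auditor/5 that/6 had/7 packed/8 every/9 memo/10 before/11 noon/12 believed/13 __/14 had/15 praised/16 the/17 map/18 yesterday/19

The marked gap is the subject of "praised".
Its filler is the fronted wh-phrase "which lawyer", at word 2.
(The other dependency links word 5 to a gap after word 6.)

2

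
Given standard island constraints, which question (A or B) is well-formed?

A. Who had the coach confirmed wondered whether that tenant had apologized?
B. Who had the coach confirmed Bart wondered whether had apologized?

In B, the wh-phrase is extracted from inside a wh-island (introduced by "whether"), which blocks movement.
In A, the extraction path crosses only that-complement boundaries, which are transparent.
So A is grammatical.

A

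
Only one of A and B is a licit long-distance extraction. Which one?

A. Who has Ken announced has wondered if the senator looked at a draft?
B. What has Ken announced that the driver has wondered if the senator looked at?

A

In B, the wh-phrase is extracted from inside a wh-island (introduced by "if"), which blocks movement.
In A, the extraction path crosses only that-complement boundaries, which are transparent.
So A is grammatical.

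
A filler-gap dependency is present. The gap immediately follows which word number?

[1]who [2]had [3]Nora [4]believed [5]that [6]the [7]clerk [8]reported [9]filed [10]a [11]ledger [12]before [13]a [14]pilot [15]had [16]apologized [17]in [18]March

8

The displaced element is "who" (word 1).
It is linked across 2 clause boundaries (that → Ø).
It functions as the subject of "filed", so the gap sits immediately after word 8 ("reported").
Base order: Nora had believed that the clerk reported that who filed a ledger before a pilot had apologized in March.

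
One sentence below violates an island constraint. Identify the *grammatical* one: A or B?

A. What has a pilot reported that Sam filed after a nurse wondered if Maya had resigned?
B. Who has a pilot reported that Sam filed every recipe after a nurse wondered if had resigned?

A

In B, the wh-phrase is extracted from inside an adjunct island (introduced by "after"), which blocks movement.
In A, the extraction path crosses only that-complement boundaries, which are transparent.
So A is grammatical.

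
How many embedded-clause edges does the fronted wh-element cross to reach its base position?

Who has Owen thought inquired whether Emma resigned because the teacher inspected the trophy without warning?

"who" is extracted from the subject of "inquired".
Boundaries crossed, outermost first: [Ø] — 1 in total.

1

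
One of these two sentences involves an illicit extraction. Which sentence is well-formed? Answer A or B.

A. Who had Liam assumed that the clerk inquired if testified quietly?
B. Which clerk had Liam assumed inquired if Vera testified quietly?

In A, the wh-phrase is extracted from inside a wh-island (introduced by "if"), which blocks movement.
In B, the extraction path crosses only that-complement boundaries, which are transparent.
So B is grammatical.

B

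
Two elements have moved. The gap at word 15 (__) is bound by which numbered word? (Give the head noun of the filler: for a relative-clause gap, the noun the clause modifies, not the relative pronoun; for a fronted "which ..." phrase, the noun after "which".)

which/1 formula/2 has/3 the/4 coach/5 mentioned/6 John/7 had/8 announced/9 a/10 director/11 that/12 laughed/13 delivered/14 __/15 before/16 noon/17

The marked gap is the direct object of "delivered".
Its filler is the fronted wh-phrase "which formula", at word 2.
(The other dependency links word 11 to a gap after word 12.)

2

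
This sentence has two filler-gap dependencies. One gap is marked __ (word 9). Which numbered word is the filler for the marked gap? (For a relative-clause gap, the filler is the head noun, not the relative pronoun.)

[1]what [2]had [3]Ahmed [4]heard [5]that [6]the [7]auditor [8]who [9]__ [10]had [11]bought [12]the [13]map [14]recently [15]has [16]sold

The marked gap is inside the relative clause, the subject of "bought".
Its filler is the head noun "auditor" (via "who"), at word 7.
(The other dependency links word 1 to a gap after word 16.)

7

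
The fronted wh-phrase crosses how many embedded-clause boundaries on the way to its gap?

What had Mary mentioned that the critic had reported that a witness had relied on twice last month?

2

"what" is extracted from the PP object of "relied".
Boundaries crossed, outermost first: [that], [that] — 2 in total.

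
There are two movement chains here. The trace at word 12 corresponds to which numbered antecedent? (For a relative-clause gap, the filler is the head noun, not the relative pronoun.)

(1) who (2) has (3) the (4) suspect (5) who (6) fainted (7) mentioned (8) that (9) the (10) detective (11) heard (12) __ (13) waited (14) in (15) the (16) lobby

1

The marked gap is the subject of "waited".
Its filler is the fronted wh-phrase "who", at word 1.
(The other dependency links word 4 to a gap after word 5.)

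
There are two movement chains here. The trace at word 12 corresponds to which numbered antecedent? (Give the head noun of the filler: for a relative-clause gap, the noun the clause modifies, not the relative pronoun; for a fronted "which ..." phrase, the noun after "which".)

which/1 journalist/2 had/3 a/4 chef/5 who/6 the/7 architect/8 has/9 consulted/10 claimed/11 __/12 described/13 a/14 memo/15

The marked gap is the subject of "described".
Its filler is the fronted wh-phrase "which journalist", at word 2.
(The other dependency links word 5 to a gap after word 10.)

2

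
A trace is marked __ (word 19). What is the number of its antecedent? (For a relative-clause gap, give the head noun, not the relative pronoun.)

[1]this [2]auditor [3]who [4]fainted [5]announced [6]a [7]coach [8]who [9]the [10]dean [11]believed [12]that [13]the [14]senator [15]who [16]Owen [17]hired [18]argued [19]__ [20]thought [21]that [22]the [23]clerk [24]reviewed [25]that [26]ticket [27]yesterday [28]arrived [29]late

7

The gap at 19 is the subject of "thought", inside a relative clause.
The relative pronoun is "who" (word 8); it is bound by the head noun immediately before it.
Its filler is the head noun "coach", at word 7.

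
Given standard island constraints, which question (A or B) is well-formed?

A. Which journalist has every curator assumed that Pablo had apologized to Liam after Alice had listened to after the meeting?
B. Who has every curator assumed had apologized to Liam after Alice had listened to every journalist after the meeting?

B

In A, the wh-phrase is extracted from inside an adjunct island (introduced by "after"), which blocks movement.
In B, the extraction path crosses only that-complement boundaries, which are transparent.
So B is grammatical.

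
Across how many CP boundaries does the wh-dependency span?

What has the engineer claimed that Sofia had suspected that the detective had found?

"what" is extracted from the object of "found".
Boundaries crossed, outermost first: [that], [that] — 2 in total.

2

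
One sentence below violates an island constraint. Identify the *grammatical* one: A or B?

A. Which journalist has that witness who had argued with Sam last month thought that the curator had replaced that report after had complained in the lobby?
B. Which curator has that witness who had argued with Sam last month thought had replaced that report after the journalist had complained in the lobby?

In A, the wh-phrase is extracted from inside an adjunct island (introduced by "after"), which blocks movement.
In B, the extraction path crosses only that-complement boundaries, which are transparent.
So B is grammatical.

B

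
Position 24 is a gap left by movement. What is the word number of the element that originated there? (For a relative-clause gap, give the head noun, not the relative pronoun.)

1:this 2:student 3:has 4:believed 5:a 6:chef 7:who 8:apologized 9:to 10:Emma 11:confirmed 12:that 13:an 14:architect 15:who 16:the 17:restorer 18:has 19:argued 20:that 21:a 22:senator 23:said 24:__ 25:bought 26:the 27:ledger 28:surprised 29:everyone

The gap at 24 is the subject of "bought", inside a relative clause.
The relative pronoun is "who" (word 15); it is bound by the head noun immediately before it.
Its filler is the head noun "architect", at word 14.

14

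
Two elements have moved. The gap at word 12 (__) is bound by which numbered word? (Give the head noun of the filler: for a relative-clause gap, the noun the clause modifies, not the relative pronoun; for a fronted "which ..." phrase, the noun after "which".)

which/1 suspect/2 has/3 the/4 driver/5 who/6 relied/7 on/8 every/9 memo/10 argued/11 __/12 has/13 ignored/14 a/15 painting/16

2

The marked gap is the subject of "ignored".
Its filler is the fronted wh-phrase "which suspect", at word 2.
(The other dependency links word 5 to a gap after word 6.)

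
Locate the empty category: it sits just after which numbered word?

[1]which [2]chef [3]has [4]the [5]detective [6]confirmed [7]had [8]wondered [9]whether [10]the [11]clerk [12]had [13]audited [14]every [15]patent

The displaced element is "which chef" (word 2).
It is linked across 1 clause boundary (Ø).
It functions as the subject of "wondered", so the gap sits immediately after word 6 ("confirmed").
Base order: The detective has confirmed that which chef had wondered whether the clerk had audited every patent.

6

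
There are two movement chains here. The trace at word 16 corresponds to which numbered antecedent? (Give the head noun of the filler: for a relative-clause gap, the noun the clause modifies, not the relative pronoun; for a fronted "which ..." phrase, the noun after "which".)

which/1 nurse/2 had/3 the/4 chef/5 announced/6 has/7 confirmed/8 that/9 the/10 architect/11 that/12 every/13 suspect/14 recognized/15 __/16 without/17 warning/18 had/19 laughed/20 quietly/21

The marked gap is inside the relative clause, the direct object of "recognized".
Its filler is the head noun "architect" (via "that"), at word 11.
(The other dependency links word 2 to a gap after word 6.)

11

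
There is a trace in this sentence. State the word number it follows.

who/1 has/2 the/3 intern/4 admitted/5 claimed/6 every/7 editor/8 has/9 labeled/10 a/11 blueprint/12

5

The displaced element is "who" (word 1).
It is linked across 1 clause boundary (Ø).
It functions as the subject of "claimed", so the gap sits immediately after word 5 ("admitted").
Base order: The intern has admitted who claimed every editor has labeled a blueprint.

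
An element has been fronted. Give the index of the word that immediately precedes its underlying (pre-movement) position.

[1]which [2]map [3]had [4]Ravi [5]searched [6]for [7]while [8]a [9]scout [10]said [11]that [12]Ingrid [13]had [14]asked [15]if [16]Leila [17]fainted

6

The displaced element is "which map" (word 2).
It functions as the object of the preposition "for" of "searched", so the gap sits immediately after word 6 ("for").
Base order: Ravi had searched for which map while a scout said that Ingrid had asked if Leila fainted.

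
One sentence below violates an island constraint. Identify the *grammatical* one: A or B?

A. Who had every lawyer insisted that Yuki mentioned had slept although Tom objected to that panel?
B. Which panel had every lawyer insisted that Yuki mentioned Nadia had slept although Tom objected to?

In B, the wh-phrase is extracted from inside an adjunct island (introduced by "although"), which blocks movement.
In A, the extraction path crosses only that-complement boundaries, which are transparent.
So A is grammatical.

A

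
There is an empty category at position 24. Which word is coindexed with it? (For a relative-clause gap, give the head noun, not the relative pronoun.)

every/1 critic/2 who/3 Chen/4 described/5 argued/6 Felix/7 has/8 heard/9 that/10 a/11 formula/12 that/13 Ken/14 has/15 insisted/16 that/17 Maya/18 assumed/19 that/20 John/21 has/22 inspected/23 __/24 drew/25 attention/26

The gap at 24 is the object of "inspected", inside a relative clause.
The relative pronoun is "that" (word 13); it is bound by the head noun immediately before it.
Its filler is the head noun "formula", at word 12.

12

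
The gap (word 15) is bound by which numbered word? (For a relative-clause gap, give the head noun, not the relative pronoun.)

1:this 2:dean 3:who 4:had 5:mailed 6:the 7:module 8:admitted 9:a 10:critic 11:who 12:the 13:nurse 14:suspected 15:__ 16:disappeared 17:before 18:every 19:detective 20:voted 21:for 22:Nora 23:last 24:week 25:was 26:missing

The gap at 15 is the subject of "disappeared", inside a relative clause.
The relative pronoun is "who" (word 11); it is bound by the head noun immediately before it.
Its filler is the head noun "critic", at word 10.

10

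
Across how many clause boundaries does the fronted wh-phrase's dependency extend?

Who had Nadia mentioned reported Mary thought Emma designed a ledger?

1

"who" is extracted from the subject of "reported".
Boundaries crossed, outermost first: [Ø] — 1 in total.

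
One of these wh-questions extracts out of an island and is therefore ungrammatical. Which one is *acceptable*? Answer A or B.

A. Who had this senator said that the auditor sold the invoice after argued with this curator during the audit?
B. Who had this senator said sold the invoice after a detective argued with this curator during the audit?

In A, the wh-phrase is extracted from inside an adjunct island (introduced by "after"), which blocks movement.
In B, the extraction path crosses only that-complement boundaries, which are transparent.
So B is grammatical.

B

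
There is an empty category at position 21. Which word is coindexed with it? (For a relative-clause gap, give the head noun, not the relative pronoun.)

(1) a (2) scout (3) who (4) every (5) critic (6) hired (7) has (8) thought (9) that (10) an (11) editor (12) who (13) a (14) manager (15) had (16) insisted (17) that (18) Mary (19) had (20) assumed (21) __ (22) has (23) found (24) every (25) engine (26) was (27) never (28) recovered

The gap at 21 is the subject of "found", inside a relative clause.
The relative pronoun is "who" (word 12); it is bound by the head noun immediately before it.
Its filler is the head noun "editor", at word 11.

11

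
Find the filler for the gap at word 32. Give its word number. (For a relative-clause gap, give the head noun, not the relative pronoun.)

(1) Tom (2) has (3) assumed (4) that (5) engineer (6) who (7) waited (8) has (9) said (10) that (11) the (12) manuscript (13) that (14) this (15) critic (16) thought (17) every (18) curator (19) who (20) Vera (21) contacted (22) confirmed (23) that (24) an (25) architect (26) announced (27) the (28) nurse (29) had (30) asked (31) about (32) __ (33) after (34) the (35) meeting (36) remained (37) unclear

The gap at 32 is the prepositional object of "asked", inside a relative clause.
The relative pronoun is "that" (word 13); it is bound by the head noun immediately before it.
Its filler is the head noun "manuscript", at word 12.

12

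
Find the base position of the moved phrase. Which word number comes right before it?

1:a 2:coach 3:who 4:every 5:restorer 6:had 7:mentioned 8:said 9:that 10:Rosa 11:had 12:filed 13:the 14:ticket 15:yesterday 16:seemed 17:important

The displaced element is "a coach" (word 2).
It is linked across 1 clause boundary (Ø).
It functions as the subject of "said", so the gap sits immediately after word 7 ("mentioned").
Base order: Every restorer had mentioned that a coach said that Rosa had filed the ticket yesterday.

7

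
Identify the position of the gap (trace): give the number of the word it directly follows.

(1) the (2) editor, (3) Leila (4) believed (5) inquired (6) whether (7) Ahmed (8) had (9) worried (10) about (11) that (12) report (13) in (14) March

4

The displaced element is "the editor" (word 2).
It is linked across 1 clause boundary (Ø).
It functions as the subject of "inquired", so the gap sits immediately after word 4 ("believed").
Base order: Leila believed that the editor inquired whether Ahmed had worried about that report in March.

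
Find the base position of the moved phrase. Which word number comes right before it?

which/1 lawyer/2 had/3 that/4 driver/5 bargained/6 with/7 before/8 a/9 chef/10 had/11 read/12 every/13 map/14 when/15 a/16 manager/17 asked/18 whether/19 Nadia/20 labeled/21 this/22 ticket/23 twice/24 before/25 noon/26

7

The displaced element is "which lawyer" (word 2).
It functions as the object of the preposition "with" of "bargained", so the gap sits immediately after word 7 ("with").
Base order: That driver had bargained with which lawyer before a chef had read every map when a manager asked whether Nadia labeled this ticket twice before noon.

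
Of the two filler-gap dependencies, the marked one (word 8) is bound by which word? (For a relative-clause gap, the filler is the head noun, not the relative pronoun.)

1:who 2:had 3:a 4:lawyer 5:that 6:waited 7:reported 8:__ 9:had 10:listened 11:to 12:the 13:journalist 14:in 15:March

The marked gap is the subject of "listened".
Its filler is the fronted wh-phrase "who", at word 1.
(The other dependency links word 4 to a gap after word 5.)

1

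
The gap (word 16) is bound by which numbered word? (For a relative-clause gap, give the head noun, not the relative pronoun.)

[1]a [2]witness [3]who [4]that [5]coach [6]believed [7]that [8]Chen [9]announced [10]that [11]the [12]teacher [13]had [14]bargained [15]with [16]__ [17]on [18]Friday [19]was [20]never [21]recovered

The gap at 16 is the prepositional object of "bargained", inside a relative clause.
The relative pronoun is "who" (word 3); it is bound by the head noun immediately before it.
Its filler is the head noun "witness", at word 2.

2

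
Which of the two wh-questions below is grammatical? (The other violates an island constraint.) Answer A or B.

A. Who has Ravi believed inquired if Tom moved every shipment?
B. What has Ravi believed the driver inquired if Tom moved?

In B, the wh-phrase is extracted from inside a wh-island (introduced by "if"), which blocks movement.
In A, the extraction path crosses only that-complement boundaries, which are transparent.
So A is grammatical.

A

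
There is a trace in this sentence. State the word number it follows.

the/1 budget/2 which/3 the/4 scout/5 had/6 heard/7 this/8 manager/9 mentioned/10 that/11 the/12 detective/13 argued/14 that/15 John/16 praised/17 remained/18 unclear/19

17

The displaced element is "the budget" (word 2).
It is linked across 3 clause boundaries (Ø → that → that).
It functions as the direct object of "praised", so the gap sits immediately after word 17 ("praised").
Base order: The scout had heard this manager mentioned that the detective argued that John praised the budget.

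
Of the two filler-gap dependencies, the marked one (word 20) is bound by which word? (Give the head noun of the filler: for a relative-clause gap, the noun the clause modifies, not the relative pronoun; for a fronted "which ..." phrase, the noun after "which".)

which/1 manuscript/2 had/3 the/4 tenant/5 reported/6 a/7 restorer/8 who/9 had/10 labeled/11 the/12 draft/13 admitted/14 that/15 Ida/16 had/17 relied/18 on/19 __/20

The marked gap is the object of the preposition "on" of "relied".
Its filler is the fronted wh-phrase "which manuscript", at word 2.
(The other dependency links word 8 to a gap after word 9.)

2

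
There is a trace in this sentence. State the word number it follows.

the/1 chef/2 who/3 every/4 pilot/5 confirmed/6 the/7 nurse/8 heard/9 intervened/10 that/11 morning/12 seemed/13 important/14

The displaced element is "the chef" (word 2).
It is linked across 2 clause boundaries (Ø → Ø).
It functions as the subject of "intervened", so the gap sits immediately after word 9 ("heard").
Base order: Every pilot confirmed the nurse heard that the chef intervened that morning.

9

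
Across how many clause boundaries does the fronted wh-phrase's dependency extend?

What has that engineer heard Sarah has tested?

1

"what" is extracted from the object of "tested".
Boundaries crossed, outermost first: [Ø] — 1 in total.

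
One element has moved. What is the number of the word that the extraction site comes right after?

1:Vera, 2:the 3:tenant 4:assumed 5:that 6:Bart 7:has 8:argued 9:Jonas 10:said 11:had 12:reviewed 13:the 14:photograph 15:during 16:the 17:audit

The displaced element is "Vera" (word 1).
It is linked across 3 clause boundaries (that → Ø → Ø).
It functions as the subject of "reviewed", so the gap sits immediately after word 10 ("said").
Base order: The tenant assumed that Bart has argued Jonas said that Vera had reviewed the photograph during the audit.

10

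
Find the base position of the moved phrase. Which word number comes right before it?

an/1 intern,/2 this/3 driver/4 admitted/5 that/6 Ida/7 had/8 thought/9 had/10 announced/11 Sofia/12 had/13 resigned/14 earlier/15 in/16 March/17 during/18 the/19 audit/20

9

The displaced element is "an intern" (word 2).
It is linked across 2 clause boundaries (that → Ø).
It functions as the subject of "announced", so the gap sits immediately after word 9 ("thought").
Base order: This driver admitted that Ida had thought an intern had announced Sofia had resigned earlier in March during the audit.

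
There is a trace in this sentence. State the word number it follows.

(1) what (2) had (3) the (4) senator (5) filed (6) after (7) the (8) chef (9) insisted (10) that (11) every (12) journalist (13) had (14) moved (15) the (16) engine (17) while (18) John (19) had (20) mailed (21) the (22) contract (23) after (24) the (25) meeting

The displaced element is "what" (word 1).
It functions as the direct object of "filed", so the gap sits immediately after word 5 ("filed").
Base order: The senator had filed what after the chef insisted that every journalist had moved the engine while John had mailed the contract after the meeting.

5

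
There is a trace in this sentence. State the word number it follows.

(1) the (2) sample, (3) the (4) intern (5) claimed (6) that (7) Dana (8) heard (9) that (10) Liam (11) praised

The displaced element is "the sample" (word 2).
It is linked across 2 clause boundaries (that → that).
It functions as the direct object of "praised", so the gap sits immediately after word 11 ("praised").
Base order: The intern claimed that Dana heard that Liam praised the sample.

11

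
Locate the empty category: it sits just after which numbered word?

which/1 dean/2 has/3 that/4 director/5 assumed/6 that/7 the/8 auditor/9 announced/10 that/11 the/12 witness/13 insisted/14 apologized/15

14

The displaced element is "which dean" (word 2).
It is linked across 3 clause boundaries (that → that → Ø).
It functions as the subject of "apologized", so the gap sits immediately after word 14 ("insisted").
Base order: That director has assumed that the auditor announced that the witness insisted that which dean apologized.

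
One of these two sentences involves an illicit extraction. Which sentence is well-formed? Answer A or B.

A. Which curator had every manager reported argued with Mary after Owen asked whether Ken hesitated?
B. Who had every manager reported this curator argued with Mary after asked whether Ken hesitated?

In B, the wh-phrase is extracted from inside an adjunct island (introduced by "after"), which blocks movement.
In A, the extraction path crosses only that-complement boundaries, which are transparent.
So A is grammatical.

A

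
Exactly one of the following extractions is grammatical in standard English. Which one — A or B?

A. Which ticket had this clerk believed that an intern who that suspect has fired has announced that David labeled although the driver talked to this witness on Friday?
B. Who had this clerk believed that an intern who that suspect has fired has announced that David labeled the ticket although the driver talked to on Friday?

A

In B, the wh-phrase is extracted from inside an adjunct island (introduced by "although"), which blocks movement.
In A, the extraction path crosses only that-complement boundaries, which are transparent.
So A is grammatical.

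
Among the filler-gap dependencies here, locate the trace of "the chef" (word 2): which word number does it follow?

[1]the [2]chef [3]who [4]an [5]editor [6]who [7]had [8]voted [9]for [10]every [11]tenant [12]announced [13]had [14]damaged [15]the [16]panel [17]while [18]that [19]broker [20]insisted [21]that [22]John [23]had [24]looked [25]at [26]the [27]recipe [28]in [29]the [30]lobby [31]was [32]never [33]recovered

The displaced element is "the chef" (word 2).
It is linked across 1 clause boundary (Ø).
It functions as the subject of "damaged", so the gap sits immediately after word 12 ("announced").
Base order: An editor who had voted for every tenant announced that the chef had damaged the panel while that broker insisted that John had looked at the recipe in the lobby.

12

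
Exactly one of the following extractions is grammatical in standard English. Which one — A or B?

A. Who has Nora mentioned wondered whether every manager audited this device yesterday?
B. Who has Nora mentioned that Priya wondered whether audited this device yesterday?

A

In B, the wh-phrase is extracted from inside a wh-island (introduced by "whether"), which blocks movement.
In A, the extraction path crosses only that-complement boundaries, which are transparent.
So A is grammatical.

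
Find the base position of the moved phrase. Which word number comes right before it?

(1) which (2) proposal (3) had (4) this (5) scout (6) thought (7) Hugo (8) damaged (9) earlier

8

The displaced element is "which proposal" (word 2).
It is linked across 1 clause boundary (Ø).
It functions as the direct object of "damaged", so the gap sits immediately after word 8 ("damaged").
Base order: This scout had thought Hugo damaged which proposal earlier.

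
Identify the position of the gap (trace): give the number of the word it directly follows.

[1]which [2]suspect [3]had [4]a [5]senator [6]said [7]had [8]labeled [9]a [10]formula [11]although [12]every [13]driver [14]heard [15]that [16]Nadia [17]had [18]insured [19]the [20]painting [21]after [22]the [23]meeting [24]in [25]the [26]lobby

The displaced element is "which suspect" (word 2).
It is linked across 1 clause boundary (Ø).
It functions as the subject of "labeled", so the gap sits immediately after word 6 ("said").
Base order: A senator had said that which suspect had labeled a formula although every driver heard that Nadia had insured the painting after the meeting in the lobby.

6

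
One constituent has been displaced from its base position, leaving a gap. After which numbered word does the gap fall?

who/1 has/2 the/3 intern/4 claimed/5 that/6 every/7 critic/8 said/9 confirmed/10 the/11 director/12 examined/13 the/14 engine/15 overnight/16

The displaced element is "who" (word 1).
It is linked across 2 clause boundaries (that → Ø).
It functions as the subject of "confirmed", so the gap sits immediately after word 9 ("said").
Base order: The intern has claimed that every critic said that who confirmed the director examined the engine overnight.

9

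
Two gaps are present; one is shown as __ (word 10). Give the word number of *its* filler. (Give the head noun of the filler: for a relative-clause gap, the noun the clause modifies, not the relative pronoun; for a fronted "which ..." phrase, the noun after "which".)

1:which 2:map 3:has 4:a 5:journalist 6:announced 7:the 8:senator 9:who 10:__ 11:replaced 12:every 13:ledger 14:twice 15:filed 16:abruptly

The marked gap is inside the relative clause, the subject of "replaced".
Its filler is the head noun "senator" (via "who"), at word 8.
(The other dependency links word 2 to a gap after word 15.)

8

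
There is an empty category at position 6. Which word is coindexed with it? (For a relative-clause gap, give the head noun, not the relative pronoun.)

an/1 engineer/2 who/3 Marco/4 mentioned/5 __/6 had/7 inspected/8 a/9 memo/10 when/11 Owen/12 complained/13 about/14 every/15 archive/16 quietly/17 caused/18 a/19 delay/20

The gap at 6 is the subject of "inspected", inside a relative clause.
The relative pronoun is "who" (word 3); it is bound by the head noun immediately before it.
Its filler is the head noun "engineer", at word 2.

2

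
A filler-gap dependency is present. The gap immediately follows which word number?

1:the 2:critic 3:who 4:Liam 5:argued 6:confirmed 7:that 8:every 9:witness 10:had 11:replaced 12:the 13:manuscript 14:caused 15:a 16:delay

5

The displaced element is "the critic" (word 2).
It is linked across 1 clause boundary (Ø).
It functions as the subject of "confirmed", so the gap sits immediately after word 5 ("argued").
Base order: Liam argued that the critic confirmed that every witness had replaced the manuscript.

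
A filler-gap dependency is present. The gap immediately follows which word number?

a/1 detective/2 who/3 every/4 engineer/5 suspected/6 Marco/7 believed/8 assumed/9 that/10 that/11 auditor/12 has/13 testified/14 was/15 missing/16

The displaced element is "a detective" (word 2).
It is linked across 2 clause boundaries (Ø → Ø).
It functions as the subject of "assumed", so the gap sits immediately after word 8 ("believed").
Base order: Every engineer suspected Marco believed that a detective assumed that that auditor has testified.

8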